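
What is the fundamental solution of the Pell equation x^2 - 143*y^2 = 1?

First expand sqrt(143) as a continued fraction. With x_i = (sqrt(143) + m_i)/d_i and (m_0, d_0) = (0, 1): a_0 = floor(sqrt(143)) = 11, since 11^2 = 121 <= 143 < 144 = 12^2.
Iterate m_{i+1} = d_i*a_i - m_i, d_{i+1} = (143 - m_{i+1}^2)/d_i, a_{i+1} = floor((a_0 + m_{i+1})/d_{i+1}):
  m_1 = 1*11 - 0 = 11, d_1 = (143 - 11^2)/1 = 22/1 = 22, a_1 = floor((11 + 11)/22) = 1.
  m_2 = 22*1 - 11 = 11, d_2 = (143 - 11^2)/22 = 22/22 = 1, a_2 = floor((11 + 11)/1) = 22.
  m_3 = 1*22 - 11 = 11, d_3 = (143 - 11^2)/1 = 22/1 = 22: (m_3, d_3) = (m_1, d_1) = (11, 22), so from here the quotients repeat a_1, a_2; the period length is 2.
So sqrt(143) = [11; (1, 22)] with period length k = 2.
k is even, so the fundamental solution of x^2 - 143y^2 = 1 is (p_{k-1}, q_{k-1}) = (p_1, q_1); compute convergents through index 1.
Convergents (p_i = a_i*p_{i-1} + p_{i-2}, q_i = a_i*q_{i-1} + q_{i-2} with p_{-2}=0, p_{-1}=1, q_{-2}=1, q_{-1}=0):
  i=0: a_0=11, p_0 = 11*1 + 0 = 11, q_0 = 11*0 + 1 = 1.
  i=1: a_1=1, p_1 = 1*11 + 1 = 12, q_1 = 1*1 + 0 = 1.
Check: 12^2 - 143*1^2 = 144 - 143 = 1, so (x, y) = (12, 1) solves the equation, and by the theorem it is the least positive solution.

(x, y) = (12, 1)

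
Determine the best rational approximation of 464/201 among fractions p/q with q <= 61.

Expand x = 464/201 as a continued fraction with the Euclidean algorithm:
  464 = 2*201 + 62, so a_0 = 2.
  201 = 3*62 + 15, so a_1 = 3.
  62 = 4*15 + 2, so a_2 = 4.
  15 = 7*2 + 1, so a_3 = 7.
  2 = 2*1 + 0, so a_4 = 2.
so x = [2; 3, 4, 7, 2].
Convergents (p_i = a_i*p_{i-1} + p_{i-2}, q_i = a_i*q_{i-1} + q_{i-2} with p_{-2}=0, p_{-1}=1, q_{-2}=1, q_{-1}=0), until the denominator exceeds 61:
  i=0: a_0=2, p_0 = 2*1 + 0 = 2, q_0 = 2*0 + 1 = 1.
  i=1: a_1=3, p_1 = 3*2 + 1 = 7, q_1 = 3*1 + 0 = 3.
  i=2: a_2=4, p_2 = 4*7 + 2 = 30, q_2 = 4*3 + 1 = 13.
  i=3: a_3=7, p_3 = 7*30 + 7 = 217, q_3 = 7*13 + 3 = 94.
q_3 = 94 > 61, so the last convergent with denominator <= 61 is p_2/q_2 = 30/13.
The closest fraction with denominator <= 61 is either p_2/q_2 or the intermediate fraction (k*p_2 + p_1)/(k*q_2 + q_1) with the largest k >= 1 whose denominator stays <= 61; these approach x as k grows, and every other convergent or intermediate fraction in range is farther away.
Largest k: floor((61 - q_1)/q_2) = floor((61 - 3)/13) = 4.
That gives (4*30 + 7)/(4*13 + 3) = 127/55.
Compare the errors: |x - 30/13| = |464*13 - 30*201|/(201*13) = 2/2613, and |x - 127/55| = |464*55 - 127*201|/(201*55) = 7/11055.
Cross-multiplying, 7*2613 = 18291 < 22110 = 2*11055, so 7/11055 is smaller: the intermediate fraction 127/55 is closer to x than 30/13.

127/55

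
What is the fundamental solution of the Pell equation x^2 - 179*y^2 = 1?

First expand sqrt(179) as a continued fraction. With x_i = (sqrt(179) + m_i)/d_i and (m_0, d_0) = (0, 1): a_0 = floor(sqrt(179)) = 13, since 13^2 = 169 <= 179 < 196 = 14^2.
Iterate m_{i+1} = d_i*a_i - m_i, d_{i+1} = (179 - m_{i+1}^2)/d_i, a_{i+1} = floor((a_0 + m_{i+1})/d_{i+1}):
  m_1 = 1*13 - 0 = 13, d_1 = (179 - 13^2)/1 = 10/1 = 10, a_1 = floor((13 + 13)/10) = 2.
  m_2 = 10*2 - 13 = 7, d_2 = (179 - 7^2)/10 = 130/10 = 13, a_2 = floor((13 + 7)/13) = 1.
  m_3 = 13*1 - 7 = 6, d_3 = (179 - 6^2)/13 = 143/13 = 11, a_3 = floor((13 + 6)/11) = 1.
  m_4 = 11*1 - 6 = 5, d_4 = (179 - 5^2)/11 = 154/11 = 14, a_4 = floor((13 + 5)/14) = 1.
  m_5 = 14*1 - 5 = 9, d_5 = (179 - 9^2)/14 = 98/14 = 7, a_5 = floor((13 + 9)/7) = 3.
  m_6 = 7*3 - 9 = 12, d_6 = (179 - 12^2)/7 = 35/7 = 5, a_6 = floor((13 + 12)/5) = 5.
  m_7 = 5*5 - 12 = 13, d_7 = (179 - 13^2)/5 = 10/5 = 2, a_7 = floor((13 + 13)/2) = 13.
  m_8 = 2*13 - 13 = 13, d_8 = (179 - 13^2)/2 = 10/2 = 5, a_8 = floor((13 + 13)/5) = 5.
  m_9 = 5*5 - 13 = 12, d_9 = (179 - 12^2)/5 = 35/5 = 7, a_9 = floor((13 + 12)/7) = 3.
  m_10 = 7*3 - 12 = 9, d_10 = (179 - 9^2)/7 = 98/7 = 14, a_10 = floor((13 + 9)/14) = 1.
  m_11 = 14*1 - 9 = 5, d_11 = (179 - 5^2)/14 = 154/14 = 11, a_11 = floor((13 + 5)/11) = 1.
  m_12 = 11*1 - 5 = 6, d_12 = (179 - 6^2)/11 = 143/11 = 13, a_12 = floor((13 + 6)/13) = 1.
  m_13 = 13*1 - 6 = 7, d_13 = (179 - 7^2)/13 = 130/13 = 10, a_13 = floor((13 + 7)/10) = 2.
  m_14 = 10*2 - 7 = 13, d_14 = (179 - 13^2)/10 = 10/10 = 1, a_14 = floor((13 + 13)/1) = 26.
  m_15 = 1*26 - 13 = 13, d_15 = (179 - 13^2)/1 = 10/1 = 10: (m_15, d_15) = (m_1, d_1) = (13, 10), so from here the quotients repeat a_1, ..., a_14; the period length is 14.
So sqrt(179) = [13; (2, 1, 1, 1, 3, 5, 13, 5, 3, 1, 1, 1, 2, 26)] with period length k = 14.
k is even, so the fundamental solution of x^2 - 179y^2 = 1 is (p_{k-1}, q_{k-1}) = (p_13, q_13); compute convergents through index 13.
Convergents (p_i = a_i*p_{i-1} + p_{i-2}, q_i = a_i*q_{i-1} + q_{i-2} with p_{-2}=0, p_{-1}=1, q_{-2}=1, q_{-1}=0):
  i=0: a_0=13, p_0 = 13*1 + 0 = 13, q_0 = 13*0 + 1 = 1.
  i=1: a_1=2, p_1 = 2*13 + 1 = 27, q_1 = 2*1 + 0 = 2.
  i=2: a_2=1, p_2 = 1*27 + 13 = 40, q_2 = 1*2 + 1 = 3.
  i=3: a_3=1, p_3 = 1*40 + 27 = 67, q_3 = 1*3 + 2 = 5.
  i=4: a_4=1, p_4 = 1*67 + 40 = 107, q_4 = 1*5 + 3 = 8.
  i=5: a_5=3, p_5 = 3*107 + 67 = 388, q_5 = 3*8 + 5 = 29.
  i=6: a_6=5, p_6 = 5*388 + 107 = 2047, q_6 = 5*29 + 8 = 153.
  i=7: a_7=13, p_7 = 13*2047 + 388 = 26999, q_7 = 13*153 + 29 = 2018.
  i=8: a_8=5, p_8 = 5*26999 + 2047 = 137042, q_8 = 5*2018 + 153 = 10243.
  i=9: a_9=3, p_9 = 3*137042 + 26999 = 438125, q_9 = 3*10243 + 2018 = 32747.
  i=10: a_10=1, p_10 = 1*438125 + 137042 = 575167, q_10 = 1*32747 + 10243 = 42990.
  i=11: a_11=1, p_11 = 1*575167 + 438125 = 1013292, q_11 = 1*42990 + 32747 = 75737.
  i=12: a_12=1, p_12 = 1*1013292 + 575167 = 1588459, q_12 = 1*75737 + 42990 = 118727.
  i=13: a_13=2, p_13 = 2*1588459 + 1013292 = 4190210, q_13 = 2*118727 + 75737 = 313191.
Check: 4190210^2 - 179*313191^2 = 17557859844100 - 17557859844099 = 1, so (x, y) = (4190210, 313191) solves the equation, and by the theorem it is the least positive solution.

(x, y) = (4190210, 313191)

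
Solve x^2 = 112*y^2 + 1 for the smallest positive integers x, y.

(x, y) = (127, 12)

First expand sqrt(112) as a continued fraction. With x_i = (sqrt(112) + m_i)/d_i and (m_0, d_0) = (0, 1): a_0 = floor(sqrt(112)) = 10, since 10^2 = 100 <= 112 < 121 = 11^2.
Iterate m_{i+1} = d_i*a_i - m_i, d_{i+1} = (112 - m_{i+1}^2)/d_i, a_{i+1} = floor((a_0 + m_{i+1})/d_{i+1}):
  m_1 = 1*10 - 0 = 10, d_1 = (112 - 10^2)/1 = 12/1 = 12, a_1 = floor((10 + 10)/12) = 1.
  m_2 = 12*1 - 10 = 2, d_2 = (112 - 2^2)/12 = 108/12 = 9, a_2 = floor((10 + 2)/9) = 1.
  m_3 = 9*1 - 2 = 7, d_3 = (112 - 7^2)/9 = 63/9 = 7, a_3 = floor((10 + 7)/7) = 2.
  m_4 = 7*2 - 7 = 7, d_4 = (112 - 7^2)/7 = 63/7 = 9, a_4 = floor((10 + 7)/9) = 1.
  m_5 = 9*1 - 7 = 2, d_5 = (112 - 2^2)/9 = 108/9 = 12, a_5 = floor((10 + 2)/12) = 1.
  m_6 = 12*1 - 2 = 10, d_6 = (112 - 10^2)/12 = 12/12 = 1, a_6 = floor((10 + 10)/1) = 20.
  m_7 = 1*20 - 10 = 10, d_7 = (112 - 10^2)/1 = 12/1 = 12: (m_7, d_7) = (m_1, d_1) = (10, 12), so from here the quotients repeat a_1, ..., a_6; the period length is 6.
So sqrt(112) = [10; (1, 1, 2, 1, 1, 20)] with period length k = 6.
k is even, so the fundamental solution of x^2 - 112y^2 = 1 is (p_{k-1}, q_{k-1}) = (p_5, q_5); compute convergents through index 5.
Convergents (p_i = a_i*p_{i-1} + p_{i-2}, q_i = a_i*q_{i-1} + q_{i-2} with p_{-2}=0, p_{-1}=1, q_{-2}=1, q_{-1}=0):
  i=0: a_0=10, p_0 = 10*1 + 0 = 10, q_0 = 10*0 + 1 = 1.
  i=1: a_1=1, p_1 = 1*10 + 1 = 11, q_1 = 1*1 + 0 = 1.
  i=2: a_2=1, p_2 = 1*11 + 10 = 21, q_2 = 1*1 + 1 = 2.
  i=3: a_3=2, p_3 = 2*21 + 11 = 53, q_3 = 2*2 + 1 = 5.
  i=4: a_4=1, p_4 = 1*53 + 21 = 74, q_4 = 1*5 + 2 = 7.
  i=5: a_5=1, p_5 = 1*74 + 53 = 127, q_5 = 1*7 + 5 = 12.
Check: 127^2 - 112*12^2 = 16129 - 16128 = 1, so (x, y) = (127, 12) solves the equation, and by the theorem it is the least positive solution.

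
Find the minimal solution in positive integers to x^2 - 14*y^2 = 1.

(x, y) = (15, 4)

First expand sqrt(14) as a continued fraction. With x_i = (sqrt(14) + m_i)/d_i and (m_0, d_0) = (0, 1): a_0 = floor(sqrt(14)) = 3, since 3^2 = 9 <= 14 < 16 = 4^2.
Iterate m_{i+1} = d_i*a_i - m_i, d_{i+1} = (14 - m_{i+1}^2)/d_i, a_{i+1} = floor((a_0 + m_{i+1})/d_{i+1}):
  m_1 = 1*3 - 0 = 3, d_1 = (14 - 3^2)/1 = 5/1 = 5, a_1 = floor((3 + 3)/5) = 1.
  m_2 = 5*1 - 3 = 2, d_2 = (14 - 2^2)/5 = 10/5 = 2, a_2 = floor((3 + 2)/2) = 2.
  m_3 = 2*2 - 2 = 2, d_3 = (14 - 2^2)/2 = 10/2 = 5, a_3 = floor((3 + 2)/5) = 1.
  m_4 = 5*1 - 2 = 3, d_4 = (14 - 3^2)/5 = 5/5 = 1, a_4 = floor((3 + 3)/1) = 6.
  m_5 = 1*6 - 3 = 3, d_5 = (14 - 3^2)/1 = 5/1 = 5: (m_5, d_5) = (m_1, d_1) = (3, 5), so from here the quotients repeat a_1, ..., a_4; the period length is 4.
So sqrt(14) = [3; (1, 2, 1, 6)] with period length k = 4.
k is even, so the fundamental solution of x^2 - 14y^2 = 1 is (p_{k-1}, q_{k-1}) = (p_3, q_3); compute convergents through index 3.
Convergents (p_i = a_i*p_{i-1} + p_{i-2}, q_i = a_i*q_{i-1} + q_{i-2} with p_{-2}=0, p_{-1}=1, q_{-2}=1, q_{-1}=0):
  i=0: a_0=3, p_0 = 3*1 + 0 = 3, q_0 = 3*0 + 1 = 1.
  i=1: a_1=1, p_1 = 1*3 + 1 = 4, q_1 = 1*1 + 0 = 1.
  i=2: a_2=2, p_2 = 2*4 + 3 = 11, q_2 = 2*1 + 1 = 3.
  i=3: a_3=1, p_3 = 1*11 + 4 = 15, q_3 = 1*3 + 1 = 4.
Check: 15^2 - 14*4^2 = 225 - 224 = 1, so (x, y) = (15, 4) solves the equation, and by the theorem it is the least positive solution.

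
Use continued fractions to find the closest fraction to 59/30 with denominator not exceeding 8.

2/1

Expand x = 59/30 as a continued fraction with the Euclidean algorithm:
  59 = 1*30 + 29, so a_0 = 1.
  30 = 1*29 + 1, so a_1 = 1.
  29 = 29*1 + 0, so a_2 = 29.
so x = [1; 1, 29].
Convergents (p_i = a_i*p_{i-1} + p_{i-2}, q_i = a_i*q_{i-1} + q_{i-2} with p_{-2}=0, p_{-1}=1, q_{-2}=1, q_{-1}=0), until the denominator exceeds 8:
  i=0: a_0=1, p_0 = 1*1 + 0 = 1, q_0 = 1*0 + 1 = 1.
  i=1: a_1=1, p_1 = 1*1 + 1 = 2, q_1 = 1*1 + 0 = 1.
  i=2: a_2=29, p_2 = 29*2 + 1 = 59, q_2 = 29*1 + 1 = 30.
q_2 = 30 > 8, so the last convergent with denominator <= 8 is p_1/q_1 = 2/1.
The closest fraction with denominator <= 8 is either p_1/q_1 or the intermediate fraction (k*p_1 + p_0)/(k*q_1 + q_0) with the largest k >= 1 whose denominator stays <= 8; these approach x as k grows, and every other convergent or intermediate fraction in range is farther away.
Largest k: floor((8 - q_0)/q_1) = floor((8 - 1)/1) = 7.
That gives (7*2 + 1)/(7*1 + 1) = 15/8.
Compare the errors: |x - 2/1| = |59*1 - 2*30|/(30*1) = 1/30, and |x - 15/8| = |59*8 - 15*30|/(30*8) = 22/240.
Cross-multiplying, 1*240 = 240 < 660 = 22*30, so 1/30 is smaller: the convergent 2/1 is closer to x than 15/8.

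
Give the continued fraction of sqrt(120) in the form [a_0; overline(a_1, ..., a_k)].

Write x_i = (sqrt(120) + m_i)/d_i with (m_0, d_0) = (0, 1). a_0 = floor(sqrt(120)) = 10, since 10^2 = 100 <= 120 < 121 = 11^2.
Iterate m_{i+1} = d_i*a_i - m_i, d_{i+1} = (120 - m_{i+1}^2)/d_i, a_{i+1} = floor((a_0 + m_{i+1})/d_{i+1}):
  m_1 = 1*10 - 0 = 10, d_1 = (120 - 10^2)/1 = 20/1 = 20, a_1 = floor((10 + 10)/20) = 1.
  m_2 = 20*1 - 10 = 10, d_2 = (120 - 10^2)/20 = 20/20 = 1, a_2 = floor((10 + 10)/1) = 20.
  m_3 = 1*20 - 10 = 10, d_3 = (120 - 10^2)/1 = 20/1 = 20: (m_3, d_3) = (m_1, d_1) = (10, 20), so from here the quotients repeat a_1, a_2; the period length is 2.
Hence the expansion of sqrt(120) is a_0 = 10 followed by the repeating block 1, 20 (period 2).

[10; overline(1, 20)]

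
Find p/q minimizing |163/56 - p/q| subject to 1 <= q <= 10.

Expand x = 163/56 as a continued fraction with the Euclidean algorithm:
  163 = 2*56 + 51, so a_0 = 2.
  56 = 1*51 + 5, so a_1 = 1.
  51 = 10*5 + 1, so a_2 = 10.
  5 = 5*1 + 0, so a_3 = 5.
so x = [2; 1, 10, 5].
Convergents (p_i = a_i*p_{i-1} + p_{i-2}, q_i = a_i*q_{i-1} + q_{i-2} with p_{-2}=0, p_{-1}=1, q_{-2}=1, q_{-1}=0), until the denominator exceeds 10:
  i=0: a_0=2, p_0 = 2*1 + 0 = 2, q_0 = 2*0 + 1 = 1.
  i=1: a_1=1, p_1 = 1*2 + 1 = 3, q_1 = 1*1 + 0 = 1.
  i=2: a_2=10, p_2 = 10*3 + 2 = 32, q_2 = 10*1 + 1 = 11.
q_2 = 11 > 10, so the last convergent with denominator <= 10 is p_1/q_1 = 3/1.
The closest fraction with denominator <= 10 is either p_1/q_1 or the intermediate fraction (k*p_1 + p_0)/(k*q_1 + q_0) with the largest k >= 1 whose denominator stays <= 10; these approach x as k grows, and every other convergent or intermediate fraction in range is farther away.
Largest k: floor((10 - q_0)/q_1) = floor((10 - 1)/1) = 9.
That gives (9*3 + 2)/(9*1 + 1) = 29/10.
Compare the errors: |x - 3/1| = |163*1 - 3*56|/(56*1) = 5/56, and |x - 29/10| = |163*10 - 29*56|/(56*10) = 6/560.
Cross-multiplying, 6*56 = 336 < 2800 = 5*560, so 6/560 is smaller: the intermediate fraction 29/10 is closer to x than 3/1.

29/10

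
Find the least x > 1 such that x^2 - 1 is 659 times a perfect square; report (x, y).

(x, y) = (5930, 231)

First expand sqrt(659) as a continued fraction. With x_i = (sqrt(659) + m_i)/d_i and (m_0, d_0) = (0, 1): a_0 = floor(sqrt(659)) = 25, since 25^2 = 625 <= 659 < 676 = 26^2.
Iterate m_{i+1} = d_i*a_i - m_i, d_{i+1} = (659 - m_{i+1}^2)/d_i, a_{i+1} = floor((a_0 + m_{i+1})/d_{i+1}):
  m_1 = 1*25 - 0 = 25, d_1 = (659 - 25^2)/1 = 34/1 = 34, a_1 = floor((25 + 25)/34) = 1.
  m_2 = 34*1 - 25 = 9, d_2 = (659 - 9^2)/34 = 578/34 = 17, a_2 = floor((25 + 9)/17) = 2.
  m_3 = 17*2 - 9 = 25, d_3 = (659 - 25^2)/17 = 34/17 = 2, a_3 = floor((25 + 25)/2) = 25.
  m_4 = 2*25 - 25 = 25, d_4 = (659 - 25^2)/2 = 34/2 = 17, a_4 = floor((25 + 25)/17) = 2.
  m_5 = 17*2 - 25 = 9, d_5 = (659 - 9^2)/17 = 578/17 = 34, a_5 = floor((25 + 9)/34) = 1.
  m_6 = 34*1 - 9 = 25, d_6 = (659 - 25^2)/34 = 34/34 = 1, a_6 = floor((25 + 25)/1) = 50.
  m_7 = 1*50 - 25 = 25, d_7 = (659 - 25^2)/1 = 34/1 = 34: (m_7, d_7) = (m_1, d_1) = (25, 34), so from here the quotients repeat a_1, ..., a_6; the period length is 6.
So sqrt(659) = [25; (1, 2, 25, 2, 1, 50)] with period length k = 6.
k is even, so the fundamental solution of x^2 - 659y^2 = 1 is (p_{k-1}, q_{k-1}) = (p_5, q_5); compute convergents through index 5.
Convergents (p_i = a_i*p_{i-1} + p_{i-2}, q_i = a_i*q_{i-1} + q_{i-2} with p_{-2}=0, p_{-1}=1, q_{-2}=1, q_{-1}=0):
  i=0: a_0=25, p_0 = 25*1 + 0 = 25, q_0 = 25*0 + 1 = 1.
  i=1: a_1=1, p_1 = 1*25 + 1 = 26, q_1 = 1*1 + 0 = 1.
  i=2: a_2=2, p_2 = 2*26 + 25 = 77, q_2 = 2*1 + 1 = 3.
  i=3: a_3=25, p_3 = 25*77 + 26 = 1951, q_3 = 25*3 + 1 = 76.
  i=4: a_4=2, p_4 = 2*1951 + 77 = 3979, q_4 = 2*76 + 3 = 155.
  i=5: a_5=1, p_5 = 1*3979 + 1951 = 5930, q_5 = 1*155 + 76 = 231.
Check: 5930^2 - 659*231^2 = 35164900 - 35164899 = 1, so (x, y) = (5930, 231) solves the equation, and by the theorem it is the least positive solution.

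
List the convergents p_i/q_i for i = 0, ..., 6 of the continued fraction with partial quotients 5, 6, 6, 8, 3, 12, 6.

5/1, 31/6, 191/37, 1559/302, 4868/943, 59975/11618, 364718/70651

Using the convergent recurrence p_i = a_i*p_{i-1} + p_{i-2}, q_i = a_i*q_{i-1} + q_{i-2} with p_{-2}=0, p_{-1}=1, q_{-2}=1, q_{-1}=0:
  i=0: a_0=5, p_0 = 5*1 + 0 = 5, q_0 = 5*0 + 1 = 1.
  i=1: a_1=6, p_1 = 6*5 + 1 = 31, q_1 = 6*1 + 0 = 6.
  i=2: a_2=6, p_2 = 6*31 + 5 = 191, q_2 = 6*6 + 1 = 37.
  i=3: a_3=8, p_3 = 8*191 + 31 = 1559, q_3 = 8*37 + 6 = 302.
  i=4: a_4=3, p_4 = 3*1559 + 191 = 4868, q_4 = 3*302 + 37 = 943.
  i=5: a_5=12, p_5 = 12*4868 + 1559 = 59975, q_5 = 12*943 + 302 = 11618.
  i=6: a_6=6, p_6 = 6*59975 + 4868 = 364718, q_6 = 6*11618 + 943 = 70651.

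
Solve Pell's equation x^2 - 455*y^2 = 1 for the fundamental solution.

(x, y) = (64, 3)

First expand sqrt(455) as a continued fraction. With x_i = (sqrt(455) + m_i)/d_i and (m_0, d_0) = (0, 1): a_0 = floor(sqrt(455)) = 21, since 21^2 = 441 <= 455 < 484 = 22^2.
Iterate m_{i+1} = d_i*a_i - m_i, d_{i+1} = (455 - m_{i+1}^2)/d_i, a_{i+1} = floor((a_0 + m_{i+1})/d_{i+1}):
  m_1 = 1*21 - 0 = 21, d_1 = (455 - 21^2)/1 = 14/1 = 14, a_1 = floor((21 + 21)/14) = 3.
  m_2 = 14*3 - 21 = 21, d_2 = (455 - 21^2)/14 = 14/14 = 1, a_2 = floor((21 + 21)/1) = 42.
  m_3 = 1*42 - 21 = 21, d_3 = (455 - 21^2)/1 = 14/1 = 14: (m_3, d_3) = (m_1, d_1) = (21, 14), so from here the quotients repeat a_1, a_2; the period length is 2.
So sqrt(455) = [21; (3, 42)] with period length k = 2.
k is even, so the fundamental solution of x^2 - 455y^2 = 1 is (p_{k-1}, q_{k-1}) = (p_1, q_1); compute convergents through index 1.
Convergents (p_i = a_i*p_{i-1} + p_{i-2}, q_i = a_i*q_{i-1} + q_{i-2} with p_{-2}=0, p_{-1}=1, q_{-2}=1, q_{-1}=0):
  i=0: a_0=21, p_0 = 21*1 + 0 = 21, q_0 = 21*0 + 1 = 1.
  i=1: a_1=3, p_1 = 3*21 + 1 = 64, q_1 = 3*1 + 0 = 3.
Check: 64^2 - 455*3^2 = 4096 - 4095 = 1, so (x, y) = (64, 3) solves the equation, and by the theorem it is the least positive solution.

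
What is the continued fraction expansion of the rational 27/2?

[13; 2]

Run the Euclidean algorithm on 27 and 2; the successive quotients are the partial quotients a_0, a_1, ... (each step inverts the fractional part left over by the previous one):
  27 = 13*2 + 1, so a_0 = 13.
  2 = 2*1 + 0, so a_1 = 2.
The remainder reaches 0 after 2 divisions, so the expansion has 2 partial quotients, read off in order.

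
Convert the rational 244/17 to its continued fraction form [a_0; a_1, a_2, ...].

[14; 2, 1, 5]

Run the Euclidean algorithm on 244 and 17; the successive quotients are the partial quotients a_0, a_1, ... (each step inverts the fractional part left over by the previous one):
  244 = 14*17 + 6, so a_0 = 14.
  17 = 2*6 + 5, so a_1 = 2.
  6 = 1*5 + 1, so a_2 = 1.
  5 = 5*1 + 0, so a_3 = 5.
The remainder reaches 0 after 4 divisions, so the expansion has 4 partial quotients, read off in order.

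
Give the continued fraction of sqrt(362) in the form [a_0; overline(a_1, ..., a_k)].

[19; overline(38)]

Write x_i = (sqrt(362) + m_i)/d_i with (m_0, d_0) = (0, 1). a_0 = floor(sqrt(362)) = 19, since 19^2 = 361 <= 362 < 400 = 20^2.
Iterate m_{i+1} = d_i*a_i - m_i, d_{i+1} = (362 - m_{i+1}^2)/d_i, a_{i+1} = floor((a_0 + m_{i+1})/d_{i+1}):
  m_1 = 1*19 - 0 = 19, d_1 = (362 - 19^2)/1 = 1/1 = 1, a_1 = floor((19 + 19)/1) = 38.
  m_2 = 1*38 - 19 = 19, d_2 = (362 - 19^2)/1 = 1/1 = 1: (m_2, d_2) = (m_1, d_1) = (19, 1), so from here the quotient a_1 repeats; the period length is 1.
Hence the expansion of sqrt(362) is a_0 = 19 followed by the repeating block 38 (period 1).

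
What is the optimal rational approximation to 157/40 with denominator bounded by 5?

4/1

Expand x = 157/40 as a continued fraction with the Euclidean algorithm:
  157 = 3*40 + 37, so a_0 = 3.
  40 = 1*37 + 3, so a_1 = 1.
  37 = 12*3 + 1, so a_2 = 12.
  3 = 3*1 + 0, so a_3 = 3.
so x = [3; 1, 12, 3].
Convergents (p_i = a_i*p_{i-1} + p_{i-2}, q_i = a_i*q_{i-1} + q_{i-2} with p_{-2}=0, p_{-1}=1, q_{-2}=1, q_{-1}=0), until the denominator exceeds 5:
  i=0: a_0=3, p_0 = 3*1 + 0 = 3, q_0 = 3*0 + 1 = 1.
  i=1: a_1=1, p_1 = 1*3 + 1 = 4, q_1 = 1*1 + 0 = 1.
  i=2: a_2=12, p_2 = 12*4 + 3 = 51, q_2 = 12*1 + 1 = 13.
q_2 = 13 > 5, so the last convergent with denominator <= 5 is p_1/q_1 = 4/1.
The closest fraction with denominator <= 5 is either p_1/q_1 or the intermediate fraction (k*p_1 + p_0)/(k*q_1 + q_0) with the largest k >= 1 whose denominator stays <= 5; these approach x as k grows, and every other convergent or intermediate fraction in range is farther away.
Largest k: floor((5 - q_0)/q_1) = floor((5 - 1)/1) = 4.
That gives (4*4 + 3)/(4*1 + 1) = 19/5.
Compare the errors: |x - 4/1| = |157*1 - 4*40|/(40*1) = 3/40, and |x - 19/5| = |157*5 - 19*40|/(40*5) = 25/200.
Cross-multiplying, 3*200 = 600 < 1000 = 25*40, so 3/40 is smaller: the convergent 4/1 is closer to x than 19/5.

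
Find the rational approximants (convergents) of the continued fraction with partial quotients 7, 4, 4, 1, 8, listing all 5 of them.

7/1, 29/4, 123/17, 152/21, 1339/185

Using the convergent recurrence p_i = a_i*p_{i-1} + p_{i-2}, q_i = a_i*q_{i-1} + q_{i-2} with p_{-2}=0, p_{-1}=1, q_{-2}=1, q_{-1}=0:
  i=0: a_0=7, p_0 = 7*1 + 0 = 7, q_0 = 7*0 + 1 = 1.
  i=1: a_1=4, p_1 = 4*7 + 1 = 29, q_1 = 4*1 + 0 = 4.
  i=2: a_2=4, p_2 = 4*29 + 7 = 123, q_2 = 4*4 + 1 = 17.
  i=3: a_3=1, p_3 = 1*123 + 29 = 152, q_3 = 1*17 + 4 = 21.
  i=4: a_4=8, p_4 = 8*152 + 123 = 1339, q_4 = 8*21 + 17 = 185.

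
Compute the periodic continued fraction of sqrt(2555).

Write x_i = (sqrt(2555) + m_i)/d_i with (m_0, d_0) = (0, 1). a_0 = floor(sqrt(2555)) = 50, since 50^2 = 2500 <= 2555 < 2601 = 51^2.
Iterate m_{i+1} = d_i*a_i - m_i, d_{i+1} = (2555 - m_{i+1}^2)/d_i, a_{i+1} = floor((a_0 + m_{i+1})/d_{i+1}):
  m_1 = 1*50 - 0 = 50, d_1 = (2555 - 50^2)/1 = 55/1 = 55, a_1 = floor((50 + 50)/55) = 1.
  m_2 = 55*1 - 50 = 5, d_2 = (2555 - 5^2)/55 = 2530/55 = 46, a_2 = floor((50 + 5)/46) = 1.
  m_3 = 46*1 - 5 = 41, d_3 = (2555 - 41^2)/46 = 874/46 = 19, a_3 = floor((50 + 41)/19) = 4.
  m_4 = 19*4 - 41 = 35, d_4 = (2555 - 35^2)/19 = 1330/19 = 70, a_4 = floor((50 + 35)/70) = 1.
  m_5 = 70*1 - 35 = 35, d_5 = (2555 - 35^2)/70 = 1330/70 = 19, a_5 = floor((50 + 35)/19) = 4.
  m_6 = 19*4 - 35 = 41, d_6 = (2555 - 41^2)/19 = 874/19 = 46, a_6 = floor((50 + 41)/46) = 1.
  m_7 = 46*1 - 41 = 5, d_7 = (2555 - 5^2)/46 = 2530/46 = 55, a_7 = floor((50 + 5)/55) = 1.
  m_8 = 55*1 - 5 = 50, d_8 = (2555 - 50^2)/55 = 55/55 = 1, a_8 = floor((50 + 50)/1) = 100.
  m_9 = 1*100 - 50 = 50, d_9 = (2555 - 50^2)/1 = 55/1 = 55: (m_9, d_9) = (m_1, d_1) = (50, 55), so from here the quotients repeat a_1, ..., a_8; the period length is 8.
Hence the expansion of sqrt(2555) is a_0 = 50 followed by the repeating block 1, 1, 4, 1, 4, 1, 1, 100 (period 8).

[50; (1, 1, 4, 1, 4, 1, 1, 100)]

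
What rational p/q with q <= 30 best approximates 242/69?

Expand x = 242/69 as a continued fraction with the Euclidean algorithm:
  242 = 3*69 + 35, so a_0 = 3.
  69 = 1*35 + 34, so a_1 = 1.
  35 = 1*34 + 1, so a_2 = 1.
  34 = 34*1 + 0, so a_3 = 34.
so x = [3; 1, 1, 34].
Convergents (p_i = a_i*p_{i-1} + p_{i-2}, q_i = a_i*q_{i-1} + q_{i-2} with p_{-2}=0, p_{-1}=1, q_{-2}=1, q_{-1}=0), until the denominator exceeds 30:
  i=0: a_0=3, p_0 = 3*1 + 0 = 3, q_0 = 3*0 + 1 = 1.
  i=1: a_1=1, p_1 = 1*3 + 1 = 4, q_1 = 1*1 + 0 = 1.
  i=2: a_2=1, p_2 = 1*4 + 3 = 7, q_2 = 1*1 + 1 = 2.
  i=3: a_3=34, p_3 = 34*7 + 4 = 242, q_3 = 34*2 + 1 = 69.
q_3 = 69 > 30, so the last convergent with denominator <= 30 is p_2/q_2 = 7/2.
The closest fraction with denominator <= 30 is either p_2/q_2 or the intermediate fraction (k*p_2 + p_1)/(k*q_2 + q_1) with the largest k >= 1 whose denominator stays <= 30; these approach x as k grows, and every other convergent or intermediate fraction in range is farther away.
Largest k: floor((30 - q_1)/q_2) = floor((30 - 1)/2) = 14.
That gives (14*7 + 4)/(14*2 + 1) = 102/29.
Compare the errors: |x - 7/2| = |242*2 - 7*69|/(69*2) = 1/138, and |x - 102/29| = |242*29 - 102*69|/(69*29) = 20/2001.
Cross-multiplying, 1*2001 = 2001 < 2760 = 20*138, so 1/138 is smaller: the convergent 7/2 is closer to x than 102/29.

7/2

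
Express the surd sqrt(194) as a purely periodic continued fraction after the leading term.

Write x_i = (sqrt(194) + m_i)/d_i with (m_0, d_0) = (0, 1). a_0 = floor(sqrt(194)) = 13, since 13^2 = 169 <= 194 < 196 = 14^2.
Iterate m_{i+1} = d_i*a_i - m_i, d_{i+1} = (194 - m_{i+1}^2)/d_i, a_{i+1} = floor((a_0 + m_{i+1})/d_{i+1}):
  m_1 = 1*13 - 0 = 13, d_1 = (194 - 13^2)/1 = 25/1 = 25, a_1 = floor((13 + 13)/25) = 1.
  m_2 = 25*1 - 13 = 12, d_2 = (194 - 12^2)/25 = 50/25 = 2, a_2 = floor((13 + 12)/2) = 12.
  m_3 = 2*12 - 12 = 12, d_3 = (194 - 12^2)/2 = 50/2 = 25, a_3 = floor((13 + 12)/25) = 1.
  m_4 = 25*1 - 12 = 13, d_4 = (194 - 13^2)/25 = 25/25 = 1, a_4 = floor((13 + 13)/1) = 26.
  m_5 = 1*26 - 13 = 13, d_5 = (194 - 13^2)/1 = 25/1 = 25: (m_5, d_5) = (m_1, d_1) = (13, 25), so from here the quotients repeat a_1, ..., a_4; the period length is 4.
Hence the expansion of sqrt(194) is a_0 = 13 followed by the repeating block 1, 12, 1, 26 (period 4).

[13; (1, 12, 1, 26)]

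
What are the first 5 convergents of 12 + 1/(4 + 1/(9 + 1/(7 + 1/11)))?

12/1, 49/4, 453/37, 3220/263, 35873/2930

Using the convergent recurrence p_i = a_i*p_{i-1} + p_{i-2}, q_i = a_i*q_{i-1} + q_{i-2} with p_{-2}=0, p_{-1}=1, q_{-2}=1, q_{-1}=0:
  i=0: a_0=12, p_0 = 12*1 + 0 = 12, q_0 = 12*0 + 1 = 1.
  i=1: a_1=4, p_1 = 4*12 + 1 = 49, q_1 = 4*1 + 0 = 4.
  i=2: a_2=9, p_2 = 9*49 + 12 = 453, q_2 = 9*4 + 1 = 37.
  i=3: a_3=7, p_3 = 7*453 + 49 = 3220, q_3 = 7*37 + 4 = 263.
  i=4: a_4=11, p_4 = 11*3220 + 453 = 35873, q_4 = 11*263 + 37 = 2930.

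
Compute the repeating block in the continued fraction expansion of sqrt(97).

Write x_i = (sqrt(97) + m_i)/d_i with (m_0, d_0) = (0, 1). a_0 = floor(sqrt(97)) = 9, since 9^2 = 81 <= 97 < 100 = 10^2.
Iterate m_{i+1} = d_i*a_i - m_i, d_{i+1} = (97 - m_{i+1}^2)/d_i, a_{i+1} = floor((a_0 + m_{i+1})/d_{i+1}):
  m_1 = 1*9 - 0 = 9, d_1 = (97 - 9^2)/1 = 16/1 = 16, a_1 = floor((9 + 9)/16) = 1.
  m_2 = 16*1 - 9 = 7, d_2 = (97 - 7^2)/16 = 48/16 = 3, a_2 = floor((9 + 7)/3) = 5.
  m_3 = 3*5 - 7 = 8, d_3 = (97 - 8^2)/3 = 33/3 = 11, a_3 = floor((9 + 8)/11) = 1.
  m_4 = 11*1 - 8 = 3, d_4 = (97 - 3^2)/11 = 88/11 = 8, a_4 = floor((9 + 3)/8) = 1.
  m_5 = 8*1 - 3 = 5, d_5 = (97 - 5^2)/8 = 72/8 = 9, a_5 = floor((9 + 5)/9) = 1.
  m_6 = 9*1 - 5 = 4, d_6 = (97 - 4^2)/9 = 81/9 = 9, a_6 = floor((9 + 4)/9) = 1.
  m_7 = 9*1 - 4 = 5, d_7 = (97 - 5^2)/9 = 72/9 = 8, a_7 = floor((9 + 5)/8) = 1.
  m_8 = 8*1 - 5 = 3, d_8 = (97 - 3^2)/8 = 88/8 = 11, a_8 = floor((9 + 3)/11) = 1.
  m_9 = 11*1 - 3 = 8, d_9 = (97 - 8^2)/11 = 33/11 = 3, a_9 = floor((9 + 8)/3) = 5.
  m_10 = 3*5 - 8 = 7, d_10 = (97 - 7^2)/3 = 48/3 = 16, a_10 = floor((9 + 7)/16) = 1.
  m_11 = 16*1 - 7 = 9, d_11 = (97 - 9^2)/16 = 16/16 = 1, a_11 = floor((9 + 9)/1) = 18.
  m_12 = 1*18 - 9 = 9, d_12 = (97 - 9^2)/1 = 16/1 = 16: (m_12, d_12) = (m_1, d_1) = (9, 16), so from here the quotients repeat a_1, ..., a_11; the period length is 11.
Hence the expansion of sqrt(97) is a_0 = 9 followed by the repeating block 1, 5, 1, 1, 1, 1, 1, 1, 5, 1, 18 (period 11).

[9; (1, 5, 1, 1, 1, 1, 1, 1, 5, 1, 18)]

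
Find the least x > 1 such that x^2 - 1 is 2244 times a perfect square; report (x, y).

First expand sqrt(2244) as a continued fraction. With x_i = (sqrt(2244) + m_i)/d_i and (m_0, d_0) = (0, 1): a_0 = floor(sqrt(2244)) = 47, since 47^2 = 2209 <= 2244 < 2304 = 48^2.
Iterate m_{i+1} = d_i*a_i - m_i, d_{i+1} = (2244 - m_{i+1}^2)/d_i, a_{i+1} = floor((a_0 + m_{i+1})/d_{i+1}):
  m_1 = 1*47 - 0 = 47, d_1 = (2244 - 47^2)/1 = 35/1 = 35, a_1 = floor((47 + 47)/35) = 2.
  m_2 = 35*2 - 47 = 23, d_2 = (2244 - 23^2)/35 = 1715/35 = 49, a_2 = floor((47 + 23)/49) = 1.
  m_3 = 49*1 - 23 = 26, d_3 = (2244 - 26^2)/49 = 1568/49 = 32, a_3 = floor((47 + 26)/32) = 2.
  m_4 = 32*2 - 26 = 38, d_4 = (2244 - 38^2)/32 = 800/32 = 25, a_4 = floor((47 + 38)/25) = 3.
  m_5 = 25*3 - 38 = 37, d_5 = (2244 - 37^2)/25 = 875/25 = 35, a_5 = floor((47 + 37)/35) = 2.
  m_6 = 35*2 - 37 = 33, d_6 = (2244 - 33^2)/35 = 1155/35 = 33, a_6 = floor((47 + 33)/33) = 2.
  m_7 = 33*2 - 33 = 33, d_7 = (2244 - 33^2)/33 = 1155/33 = 35, a_7 = floor((47 + 33)/35) = 2.
  m_8 = 35*2 - 33 = 37, d_8 = (2244 - 37^2)/35 = 875/35 = 25, a_8 = floor((47 + 37)/25) = 3.
  m_9 = 25*3 - 37 = 38, d_9 = (2244 - 38^2)/25 = 800/25 = 32, a_9 = floor((47 + 38)/32) = 2.
  m_10 = 32*2 - 38 = 26, d_10 = (2244 - 26^2)/32 = 1568/32 = 49, a_10 = floor((47 + 26)/49) = 1.
  m_11 = 49*1 - 26 = 23, d_11 = (2244 - 23^2)/49 = 1715/49 = 35, a_11 = floor((47 + 23)/35) = 2.
  m_12 = 35*2 - 23 = 47, d_12 = (2244 - 47^2)/35 = 35/35 = 1, a_12 = floor((47 + 47)/1) = 94.
  m_13 = 1*94 - 47 = 47, d_13 = (2244 - 47^2)/1 = 35/1 = 35: (m_13, d_13) = (m_1, d_1) = (47, 35), so from here the quotients repeat a_1, ..., a_12; the period length is 12.
So sqrt(2244) = [47; (2, 1, 2, 3, 2, 2, 2, 3, 2, 1, 2, 94)] with period length k = 12.
k is even, so the fundamental solution of x^2 - 2244y^2 = 1 is (p_{k-1}, q_{k-1}) = (p_11, q_11); compute convergents through index 11.
Convergents (p_i = a_i*p_{i-1} + p_{i-2}, q_i = a_i*q_{i-1} + q_{i-2} with p_{-2}=0, p_{-1}=1, q_{-2}=1, q_{-1}=0):
  i=0: a_0=47, p_0 = 47*1 + 0 = 47, q_0 = 47*0 + 1 = 1.
  i=1: a_1=2, p_1 = 2*47 + 1 = 95, q_1 = 2*1 + 0 = 2.
  i=2: a_2=1, p_2 = 1*95 + 47 = 142, q_2 = 1*2 + 1 = 3.
  i=3: a_3=2, p_3 = 2*142 + 95 = 379, q_3 = 2*3 + 2 = 8.
  i=4: a_4=3, p_4 = 3*379 + 142 = 1279, q_4 = 3*8 + 3 = 27.
  i=5: a_5=2, p_5 = 2*1279 + 379 = 2937, q_5 = 2*27 + 8 = 62.
  i=6: a_6=2, p_6 = 2*2937 + 1279 = 7153, q_6 = 2*62 + 27 = 151.
  i=7: a_7=2, p_7 = 2*7153 + 2937 = 17243, q_7 = 2*151 + 62 = 364.
  i=8: a_8=3, p_8 = 3*17243 + 7153 = 58882, q_8 = 3*364 + 151 = 1243.
  i=9: a_9=2, p_9 = 2*58882 + 17243 = 135007, q_9 = 2*1243 + 364 = 2850.
  i=10: a_10=1, p_10 = 1*135007 + 58882 = 193889, q_10 = 1*2850 + 1243 = 4093.
  i=11: a_11=2, p_11 = 2*193889 + 135007 = 522785, q_11 = 2*4093 + 2850 = 11036.
Check: 522785^2 - 2244*11036^2 = 273304156225 - 273304156224 = 1, so (x, y) = (522785, 11036) solves the equation, and by the theorem it is the least positive solution.

(x, y) = (522785, 11036)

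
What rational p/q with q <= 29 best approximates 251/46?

Expand x = 251/46 as a continued fraction with the Euclidean algorithm:
  251 = 5*46 + 21, so a_0 = 5.
  46 = 2*21 + 4, so a_1 = 2.
  21 = 5*4 + 1, so a_2 = 5.
  4 = 4*1 + 0, so a_3 = 4.
so x = [5; 2, 5, 4].
Convergents (p_i = a_i*p_{i-1} + p_{i-2}, q_i = a_i*q_{i-1} + q_{i-2} with p_{-2}=0, p_{-1}=1, q_{-2}=1, q_{-1}=0), until the denominator exceeds 29:
  i=0: a_0=5, p_0 = 5*1 + 0 = 5, q_0 = 5*0 + 1 = 1.
  i=1: a_1=2, p_1 = 2*5 + 1 = 11, q_1 = 2*1 + 0 = 2.
  i=2: a_2=5, p_2 = 5*11 + 5 = 60, q_2 = 5*2 + 1 = 11.
  i=3: a_3=4, p_3 = 4*60 + 11 = 251, q_3 = 4*11 + 2 = 46.
q_3 = 46 > 29, so the last convergent with denominator <= 29 is p_2/q_2 = 60/11.
The closest fraction with denominator <= 29 is either p_2/q_2 or the intermediate fraction (k*p_2 + p_1)/(k*q_2 + q_1) with the largest k >= 1 whose denominator stays <= 29; these approach x as k grows, and every other convergent or intermediate fraction in range is farther away.
Largest k: floor((29 - q_1)/q_2) = floor((29 - 2)/11) = 2.
That gives (2*60 + 11)/(2*11 + 2) = 131/24.
Compare the errors: |x - 60/11| = |251*11 - 60*46|/(46*11) = 1/506, and |x - 131/24| = |251*24 - 131*46|/(46*24) = 2/1104.
Cross-multiplying, 2*506 = 1012 < 1104 = 1*1104, so 2/1104 is smaller: the intermediate fraction 131/24 is closer to x than 60/11.

131/24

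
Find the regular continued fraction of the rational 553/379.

Run the Euclidean algorithm on 553 and 379; the successive quotients are the partial quotients a_0, a_1, ... (each step inverts the fractional part left over by the previous one):
  553 = 1*379 + 174, so a_0 = 1.
  379 = 2*174 + 31, so a_1 = 2.
  174 = 5*31 + 19, so a_2 = 5.
  31 = 1*19 + 12, so a_3 = 1.
  19 = 1*12 + 7, so a_4 = 1.
  12 = 1*7 + 5, so a_5 = 1.
  7 = 1*5 + 2, so a_6 = 1.
  5 = 2*2 + 1, so a_7 = 2.
  2 = 2*1 + 0, so a_8 = 2.
The remainder reaches 0 after 9 divisions, so the expansion has 9 partial quotients, read off in order.

[1; 2, 5, 1, 1, 1, 1, 2, 2]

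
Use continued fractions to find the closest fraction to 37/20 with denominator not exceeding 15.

24/13

Expand x = 37/20 as a continued fraction with the Euclidean algorithm:
  37 = 1*20 + 17, so a_0 = 1.
  20 = 1*17 + 3, so a_1 = 1.
  17 = 5*3 + 2, so a_2 = 5.
  3 = 1*2 + 1, so a_3 = 1.
  2 = 2*1 + 0, so a_4 = 2.
so x = [1; 1, 5, 1, 2].
Convergents (p_i = a_i*p_{i-1} + p_{i-2}, q_i = a_i*q_{i-1} + q_{i-2} with p_{-2}=0, p_{-1}=1, q_{-2}=1, q_{-1}=0), until the denominator exceeds 15:
  i=0: a_0=1, p_0 = 1*1 + 0 = 1, q_0 = 1*0 + 1 = 1.
  i=1: a_1=1, p_1 = 1*1 + 1 = 2, q_1 = 1*1 + 0 = 1.
  i=2: a_2=5, p_2 = 5*2 + 1 = 11, q_2 = 5*1 + 1 = 6.
  i=3: a_3=1, p_3 = 1*11 + 2 = 13, q_3 = 1*6 + 1 = 7.
  i=4: a_4=2, p_4 = 2*13 + 11 = 37, q_4 = 2*7 + 6 = 20.
q_4 = 20 > 15, so the last convergent with denominator <= 15 is p_3/q_3 = 13/7.
The closest fraction with denominator <= 15 is either p_3/q_3 or the intermediate fraction (k*p_3 + p_2)/(k*q_3 + q_2) with the largest k >= 1 whose denominator stays <= 15; these approach x as k grows, and every other convergent or intermediate fraction in range is farther away.
Largest k: floor((15 - q_2)/q_3) = floor((15 - 6)/7) = 1.
That gives (1*13 + 11)/(1*7 + 6) = 24/13.
Compare the errors: |x - 13/7| = |37*7 - 13*20|/(20*7) = 1/140, and |x - 24/13| = |37*13 - 24*20|/(20*13) = 1/260.
Cross-multiplying, 1*140 = 140 < 260 = 1*260, so 1/260 is smaller: the intermediate fraction 24/13 is closer to x than 13/7.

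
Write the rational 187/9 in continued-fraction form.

[20; 1, 3, 2]

Run the Euclidean algorithm on 187 and 9; the successive quotients are the partial quotients a_0, a_1, ... (each step inverts the fractional part left over by the previous one):
  187 = 20*9 + 7, so a_0 = 20.
  9 = 1*7 + 2, so a_1 = 1.
  7 = 3*2 + 1, so a_2 = 3.
  2 = 2*1 + 0, so a_3 = 2.
The remainder reaches 0 after 4 divisions, so the expansion has 4 partial quotients, read off in order.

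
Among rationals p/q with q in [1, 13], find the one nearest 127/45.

31/11

Expand x = 127/45 as a continued fraction with the Euclidean algorithm:
  127 = 2*45 + 37, so a_0 = 2.
  45 = 1*37 + 8, so a_1 = 1.
  37 = 4*8 + 5, so a_2 = 4.
  8 = 1*5 + 3, so a_3 = 1.
  5 = 1*3 + 2, so a_4 = 1.
  3 = 1*2 + 1, so a_5 = 1.
  2 = 2*1 + 0, so a_6 = 2.
so x = [2; 1, 4, 1, 1, 1, 2].
Convergents (p_i = a_i*p_{i-1} + p_{i-2}, q_i = a_i*q_{i-1} + q_{i-2} with p_{-2}=0, p_{-1}=1, q_{-2}=1, q_{-1}=0), until the denominator exceeds 13:
  i=0: a_0=2, p_0 = 2*1 + 0 = 2, q_0 = 2*0 + 1 = 1.
  i=1: a_1=1, p_1 = 1*2 + 1 = 3, q_1 = 1*1 + 0 = 1.
  i=2: a_2=4, p_2 = 4*3 + 2 = 14, q_2 = 4*1 + 1 = 5.
  i=3: a_3=1, p_3 = 1*14 + 3 = 17, q_3 = 1*5 + 1 = 6.
  i=4: a_4=1, p_4 = 1*17 + 14 = 31, q_4 = 1*6 + 5 = 11.
  i=5: a_5=1, p_5 = 1*31 + 17 = 48, q_5 = 1*11 + 6 = 17.
q_5 = 17 > 13, so the last convergent with denominator <= 13 is p_4/q_4 = 31/11.
The closest fraction with denominator <= 13 is either p_4/q_4 or the intermediate fraction (k*p_4 + p_3)/(k*q_4 + q_3) with the largest k >= 1 whose denominator stays <= 13; these approach x as k grows, and every other convergent or intermediate fraction in range is farther away.
Largest k: floor((13 - q_3)/q_4) = floor((13 - 6)/11) = 0.
Since k = 0, no intermediate fraction beyond p_4/q_4 has denominator <= 13, so the convergent 31/11 is the closest (its error is |127*11 - 31*45|/(45*11) = 2/495).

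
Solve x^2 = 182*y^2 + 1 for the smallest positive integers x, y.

(x, y) = (27, 2)

First expand sqrt(182) as a continued fraction. With x_i = (sqrt(182) + m_i)/d_i and (m_0, d_0) = (0, 1): a_0 = floor(sqrt(182)) = 13, since 13^2 = 169 <= 182 < 196 = 14^2.
Iterate m_{i+1} = d_i*a_i - m_i, d_{i+1} = (182 - m_{i+1}^2)/d_i, a_{i+1} = floor((a_0 + m_{i+1})/d_{i+1}):
  m_1 = 1*13 - 0 = 13, d_1 = (182 - 13^2)/1 = 13/1 = 13, a_1 = floor((13 + 13)/13) = 2.
  m_2 = 13*2 - 13 = 13, d_2 = (182 - 13^2)/13 = 13/13 = 1, a_2 = floor((13 + 13)/1) = 26.
  m_3 = 1*26 - 13 = 13, d_3 = (182 - 13^2)/1 = 13/1 = 13: (m_3, d_3) = (m_1, d_1) = (13, 13), so from here the quotients repeat a_1, a_2; the period length is 2.
So sqrt(182) = [13; (2, 26)] with period length k = 2.
k is even, so the fundamental solution of x^2 - 182y^2 = 1 is (p_{k-1}, q_{k-1}) = (p_1, q_1); compute convergents through index 1.
Convergents (p_i = a_i*p_{i-1} + p_{i-2}, q_i = a_i*q_{i-1} + q_{i-2} with p_{-2}=0, p_{-1}=1, q_{-2}=1, q_{-1}=0):
  i=0: a_0=13, p_0 = 13*1 + 0 = 13, q_0 = 13*0 + 1 = 1.
  i=1: a_1=2, p_1 = 2*13 + 1 = 27, q_1 = 2*1 + 0 = 2.
Check: 27^2 - 182*2^2 = 729 - 728 = 1, so (x, y) = (27, 2) solves the equation, and by the theorem it is the least positive solution.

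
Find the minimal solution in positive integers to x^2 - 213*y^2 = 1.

First expand sqrt(213) as a continued fraction. With x_i = (sqrt(213) + m_i)/d_i and (m_0, d_0) = (0, 1): a_0 = floor(sqrt(213)) = 14, since 14^2 = 196 <= 213 < 225 = 15^2.
Iterate m_{i+1} = d_i*a_i - m_i, d_{i+1} = (213 - m_{i+1}^2)/d_i, a_{i+1} = floor((a_0 + m_{i+1})/d_{i+1}):
  m_1 = 1*14 - 0 = 14, d_1 = (213 - 14^2)/1 = 17/1 = 17, a_1 = floor((14 + 14)/17) = 1.
  m_2 = 17*1 - 14 = 3, d_2 = (213 - 3^2)/17 = 204/17 = 12, a_2 = floor((14 + 3)/12) = 1.
  m_3 = 12*1 - 3 = 9, d_3 = (213 - 9^2)/12 = 132/12 = 11, a_3 = floor((14 + 9)/11) = 2.
  m_4 = 11*2 - 9 = 13, d_4 = (213 - 13^2)/11 = 44/11 = 4, a_4 = floor((14 + 13)/4) = 6.
  m_5 = 4*6 - 13 = 11, d_5 = (213 - 11^2)/4 = 92/4 = 23, a_5 = floor((14 + 11)/23) = 1.
  m_6 = 23*1 - 11 = 12, d_6 = (213 - 12^2)/23 = 69/23 = 3, a_6 = floor((14 + 12)/3) = 8.
  m_7 = 3*8 - 12 = 12, d_7 = (213 - 12^2)/3 = 69/3 = 23, a_7 = floor((14 + 12)/23) = 1.
  m_8 = 23*1 - 12 = 11, d_8 = (213 - 11^2)/23 = 92/23 = 4, a_8 = floor((14 + 11)/4) = 6.
  m_9 = 4*6 - 11 = 13, d_9 = (213 - 13^2)/4 = 44/4 = 11, a_9 = floor((14 + 13)/11) = 2.
  m_10 = 11*2 - 13 = 9, d_10 = (213 - 9^2)/11 = 132/11 = 12, a_10 = floor((14 + 9)/12) = 1.
  m_11 = 12*1 - 9 = 3, d_11 = (213 - 3^2)/12 = 204/12 = 17, a_11 = floor((14 + 3)/17) = 1.
  m_12 = 17*1 - 3 = 14, d_12 = (213 - 14^2)/17 = 17/17 = 1, a_12 = floor((14 + 14)/1) = 28.
  m_13 = 1*28 - 14 = 14, d_13 = (213 - 14^2)/1 = 17/1 = 17: (m_13, d_13) = (m_1, d_1) = (14, 17), so from here the quotients repeat a_1, ..., a_12; the period length is 12.
So sqrt(213) = [14; (1, 1, 2, 6, 1, 8, 1, 6, 2, 1, 1, 28)] with period length k = 12.
k is even, so the fundamental solution of x^2 - 213y^2 = 1 is (p_{k-1}, q_{k-1}) = (p_11, q_11); compute convergents through index 11.
Convergents (p_i = a_i*p_{i-1} + p_{i-2}, q_i = a_i*q_{i-1} + q_{i-2} with p_{-2}=0, p_{-1}=1, q_{-2}=1, q_{-1}=0):
  i=0: a_0=14, p_0 = 14*1 + 0 = 14, q_0 = 14*0 + 1 = 1.
  i=1: a_1=1, p_1 = 1*14 + 1 = 15, q_1 = 1*1 + 0 = 1.
  i=2: a_2=1, p_2 = 1*15 + 14 = 29, q_2 = 1*1 + 1 = 2.
  i=3: a_3=2, p_3 = 2*29 + 15 = 73, q_3 = 2*2 + 1 = 5.
  i=4: a_4=6, p_4 = 6*73 + 29 = 467, q_4 = 6*5 + 2 = 32.
  i=5: a_5=1, p_5 = 1*467 + 73 = 540, q_5 = 1*32 + 5 = 37.
  i=6: a_6=8, p_6 = 8*540 + 467 = 4787, q_6 = 8*37 + 32 = 328.
  i=7: a_7=1, p_7 = 1*4787 + 540 = 5327, q_7 = 1*328 + 37 = 365.
  i=8: a_8=6, p_8 = 6*5327 + 4787 = 36749, q_8 = 6*365 + 328 = 2518.
  i=9: a_9=2, p_9 = 2*36749 + 5327 = 78825, q_9 = 2*2518 + 365 = 5401.
  i=10: a_10=1, p_10 = 1*78825 + 36749 = 115574, q_10 = 1*5401 + 2518 = 7919.
  i=11: a_11=1, p_11 = 1*115574 + 78825 = 194399, q_11 = 1*7919 + 5401 = 13320.
Check: 194399^2 - 213*13320^2 = 37790971201 - 37790971200 = 1, so (x, y) = (194399, 13320) solves the equation, and by the theorem it is the least positive solution.

(x, y) = (194399, 13320)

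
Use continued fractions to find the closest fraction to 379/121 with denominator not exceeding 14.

25/8

Expand x = 379/121 as a continued fraction with the Euclidean algorithm:
  379 = 3*121 + 16, so a_0 = 3.
  121 = 7*16 + 9, so a_1 = 7.
  16 = 1*9 + 7, so a_2 = 1.
  9 = 1*7 + 2, so a_3 = 1.
  7 = 3*2 + 1, so a_4 = 3.
  2 = 2*1 + 0, so a_5 = 2.
so x = [3; 7, 1, 1, 3, 2].
Convergents (p_i = a_i*p_{i-1} + p_{i-2}, q_i = a_i*q_{i-1} + q_{i-2} with p_{-2}=0, p_{-1}=1, q_{-2}=1, q_{-1}=0), until the denominator exceeds 14:
  i=0: a_0=3, p_0 = 3*1 + 0 = 3, q_0 = 3*0 + 1 = 1.
  i=1: a_1=7, p_1 = 7*3 + 1 = 22, q_1 = 7*1 + 0 = 7.
  i=2: a_2=1, p_2 = 1*22 + 3 = 25, q_2 = 1*7 + 1 = 8.
  i=3: a_3=1, p_3 = 1*25 + 22 = 47, q_3 = 1*8 + 7 = 15.
q_3 = 15 > 14, so the last convergent with denominator <= 14 is p_2/q_2 = 25/8.
The closest fraction with denominator <= 14 is either p_2/q_2 or the intermediate fraction (k*p_2 + p_1)/(k*q_2 + q_1) with the largest k >= 1 whose denominator stays <= 14; these approach x as k grows, and every other convergent or intermediate fraction in range is farther away.
Largest k: floor((14 - q_1)/q_2) = floor((14 - 7)/8) = 0.
Since k = 0, no intermediate fraction beyond p_2/q_2 has denominator <= 14, so the convergent 25/8 is the closest (its error is |379*8 - 25*121|/(121*8) = 7/968).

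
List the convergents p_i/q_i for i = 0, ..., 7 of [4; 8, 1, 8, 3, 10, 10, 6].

4/1, 33/8, 37/9, 329/80, 1024/249, 10569/2570, 106714/25949, 650853/158264

Using the convergent recurrence p_i = a_i*p_{i-1} + p_{i-2}, q_i = a_i*q_{i-1} + q_{i-2} with p_{-2}=0, p_{-1}=1, q_{-2}=1, q_{-1}=0:
  i=0: a_0=4, p_0 = 4*1 + 0 = 4, q_0 = 4*0 + 1 = 1.
  i=1: a_1=8, p_1 = 8*4 + 1 = 33, q_1 = 8*1 + 0 = 8.
  i=2: a_2=1, p_2 = 1*33 + 4 = 37, q_2 = 1*8 + 1 = 9.
  i=3: a_3=8, p_3 = 8*37 + 33 = 329, q_3 = 8*9 + 8 = 80.
  i=4: a_4=3, p_4 = 3*329 + 37 = 1024, q_4 = 3*80 + 9 = 249.
  i=5: a_5=10, p_5 = 10*1024 + 329 = 10569, q_5 = 10*249 + 80 = 2570.
  i=6: a_6=10, p_6 = 10*10569 + 1024 = 106714, q_6 = 10*2570 + 249 = 25949.
  i=7: a_7=6, p_7 = 6*106714 + 10569 = 650853, q_7 = 6*25949 + 2570 = 158264.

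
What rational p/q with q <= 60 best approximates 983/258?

Expand x = 983/258 as a continued fraction with the Euclidean algorithm:
  983 = 3*258 + 209, so a_0 = 3.
  258 = 1*209 + 49, so a_1 = 1.
  209 = 4*49 + 13, so a_2 = 4.
  49 = 3*13 + 10, so a_3 = 3.
  13 = 1*10 + 3, so a_4 = 1.
  10 = 3*3 + 1, so a_5 = 3.
  3 = 3*1 + 0, so a_6 = 3.
so x = [3; 1, 4, 3, 1, 3, 3].
Convergents (p_i = a_i*p_{i-1} + p_{i-2}, q_i = a_i*q_{i-1} + q_{i-2} with p_{-2}=0, p_{-1}=1, q_{-2}=1, q_{-1}=0), until the denominator exceeds 60:
  i=0: a_0=3, p_0 = 3*1 + 0 = 3, q_0 = 3*0 + 1 = 1.
  i=1: a_1=1, p_1 = 1*3 + 1 = 4, q_1 = 1*1 + 0 = 1.
  i=2: a_2=4, p_2 = 4*4 + 3 = 19, q_2 = 4*1 + 1 = 5.
  i=3: a_3=3, p_3 = 3*19 + 4 = 61, q_3 = 3*5 + 1 = 16.
  i=4: a_4=1, p_4 = 1*61 + 19 = 80, q_4 = 1*16 + 5 = 21.
  i=5: a_5=3, p_5 = 3*80 + 61 = 301, q_5 = 3*21 + 16 = 79.
q_5 = 79 > 60, so the last convergent with denominator <= 60 is p_4/q_4 = 80/21.
The closest fraction with denominator <= 60 is either p_4/q_4 or the intermediate fraction (k*p_4 + p_3)/(k*q_4 + q_3) with the largest k >= 1 whose denominator stays <= 60; these approach x as k grows, and every other convergent or intermediate fraction in range is farther away.
Largest k: floor((60 - q_3)/q_4) = floor((60 - 16)/21) = 2.
That gives (2*80 + 61)/(2*21 + 16) = 221/58.
Compare the errors: |x - 80/21| = |983*21 - 80*258|/(258*21) = 3/5418, and |x - 221/58| = |983*58 - 221*258|/(258*58) = 4/14964.
Cross-multiplying, 4*5418 = 21672 < 44892 = 3*14964, so 4/14964 is smaller: the intermediate fraction 221/58 is closer to x than 80/21.

221/58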